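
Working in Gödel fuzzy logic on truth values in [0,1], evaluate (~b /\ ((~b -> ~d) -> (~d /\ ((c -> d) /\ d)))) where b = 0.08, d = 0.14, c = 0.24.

~b: Gödel ¬ of 0.08 = 0 (operand ≠ 0)
~b: Gödel ¬ of 0.08 = 0 (operand ≠ 0)
~d: Gödel ¬ of 0.14 = 0 (operand ≠ 0)
(~b -> ~d): 0 ≤ 0, so result = 1
~d: Gödel ¬ of 0.14 = 0 (operand ≠ 0)
(c -> d): 0.24 > 0.14, so result = 0.14
((c -> d) /\ d) = min(0.14, 0.14) = 0.14
(~d /\ ((c -> d) /\ d)) = min(0, 0.14) = 0
((~b -> ~d) -> (~d /\ ((c -> d) /\ d))): 1 > 0, so result = 0
(~b /\ ((~b -> ~d) -> (~d /\ ((c -> d) /\ d)))) = min(0, 0) = 0

0.00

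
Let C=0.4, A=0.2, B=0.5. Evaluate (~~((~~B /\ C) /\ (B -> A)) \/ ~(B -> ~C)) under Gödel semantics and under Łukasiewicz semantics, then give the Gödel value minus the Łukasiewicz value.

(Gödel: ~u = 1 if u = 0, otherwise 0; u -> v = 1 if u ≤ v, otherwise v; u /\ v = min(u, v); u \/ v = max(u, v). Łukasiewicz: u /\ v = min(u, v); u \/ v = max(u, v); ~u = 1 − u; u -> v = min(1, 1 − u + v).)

0.60

Gödel evaluation:
  ~B: Gödel ¬ of 0.5 = 0 (operand ≠ 0)
  ~~B: Gödel ¬ of 0 = 1 (operand is 0)
  (~~B /\ C) = min(1, 0.4) = 0.4
  (B -> A): 0.5 > 0.2, so result = 0.2
  ((~~B /\ C) /\ (B -> A)) = min(0.4, 0.2) = 0.2
  ~((~~B /\ C) /\ (B -> A)): Gödel ¬ of 0.2 = 0 (operand ≠ 0)
  ~~((~~B /\ C) /\ (B -> A)): Gödel ¬ of 0 = 1 (operand is 0)
  ~C: Gödel ¬ of 0.4 = 0 (operand ≠ 0)
  (B -> ~C): 0.5 > 0, so result = 0
  ~(B -> ~C): Gödel ¬ of 0 = 1 (operand is 0)
  (~~((~~B /\ C) /\ (B -> A)) \/ ~(B -> ~C)) = max(1, 1) = 1
  Gödel value = 1
Łukasiewicz evaluation:
  ~B: Łukasiewicz ¬ gives 1 − 0.5 = 0.5
  ~~B: Łukasiewicz ¬ gives 1 − 0.5 = 0.5
  (~~B /\ C) = min(0.5, 0.4) = 0.4
  (B -> A): min(1, 1 − 0.5 + 0.2) = 0.7
  ((~~B /\ C) /\ (B -> A)) = min(0.4, 0.7) = 0.4
  ~((~~B /\ C) /\ (B -> A)): Łukasiewicz ¬ gives 1 − 0.4 = 0.6
  ~~((~~B /\ C) /\ (B -> A)): Łukasiewicz ¬ gives 1 − 0.6 = 0.4
  ~C: Łukasiewicz ¬ gives 1 − 0.4 = 0.6
  (B -> ~C): min(1, 1 − 0.5 + 0.6) = 1
  ~(B -> ~C): Łukasiewicz ¬ gives 1 − 1 = 0
  (~~((~~B /\ C) /\ (B -> A)) \/ ~(B -> ~C)) = max(0.4, 0) = 0.4
  Łukasiewicz value = 0.4
Difference: 1 − 0.4 = 0.60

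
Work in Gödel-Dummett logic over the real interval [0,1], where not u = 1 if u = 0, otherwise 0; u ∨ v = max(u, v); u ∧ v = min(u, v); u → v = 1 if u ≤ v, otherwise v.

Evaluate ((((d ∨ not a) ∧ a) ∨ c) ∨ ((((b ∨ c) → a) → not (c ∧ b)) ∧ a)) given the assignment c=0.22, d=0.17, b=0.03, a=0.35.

0.22

not a: Gödel ¬ of 0.35 = 0 (operand ≠ 0)
(d ∨ not a) = max(0.17, 0) = 0.17
((d ∨ not a) ∧ a) = min(0.17, 0.35) = 0.17
(((d ∨ not a) ∧ a) ∨ c) = max(0.17, 0.22) = 0.22
(b ∨ c) = max(0.03, 0.22) = 0.22
((b ∨ c) → a): 0.22 ≤ 0.35, so result = 1
(c ∧ b) = min(0.22, 0.03) = 0.03
not (c ∧ b): Gödel ¬ of 0.03 = 0 (operand ≠ 0)
(((b ∨ c) → a) → not (c ∧ b)): 1 > 0, so result = 0
((((b ∨ c) → a) → not (c ∧ b)) ∧ a) = min(0, 0.35) = 0
((((d ∨ not a) ∧ a) ∨ c) ∨ ((((b ∨ c) → a) → not (c ∧ b)) ∧ a)) = max(0.22, 0) = 0.22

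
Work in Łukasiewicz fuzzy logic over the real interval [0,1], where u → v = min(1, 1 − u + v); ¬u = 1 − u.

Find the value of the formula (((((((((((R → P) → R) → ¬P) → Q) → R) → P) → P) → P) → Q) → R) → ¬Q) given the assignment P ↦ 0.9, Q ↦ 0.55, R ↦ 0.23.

0.77

(R → P): min(1, 1 − 0.23 + 0.9) = 1
((R → P) → R): min(1, 1 − 1 + 0.23) = 0.23
¬P: Łukasiewicz ¬ gives 1 − 0.9 = 0.1
(((R → P) → R) → ¬P): min(1, 1 − 0.23 + 0.1) = 0.87
((((R → P) → R) → ¬P) → Q): min(1, 1 − 0.87 + 0.55) = 0.68
(((((R → P) → R) → ¬P) → Q) → R): min(1, 1 − 0.68 + 0.23) = 0.55
((((((R → P) → R) → ¬P) → Q) → R) → P): min(1, 1 − 0.55 + 0.9) = 1
(((((((R → P) → R) → ¬P) → Q) → R) → P) → P): min(1, 1 − 1 + 0.9) = 0.9
((((((((R → P) → R) → ¬P) → Q) → R) → P) → P) → P): min(1, 1 − 0.9 + 0.9) = 1
(((((((((R → P) → R) → ¬P) → Q) → R) → P) → P) → P) → Q): min(1, 1 − 1 + 0.55) = 0.55
((((((((((R → P) → R) → ¬P) → Q) → R) → P) → P) → P) → Q) → R): min(1, 1 − 0.55 + 0.23) = 0.68
¬Q: Łukasiewicz ¬ gives 1 − 0.55 = 0.45
(((((((((((R → P) → R) → ¬P) → Q) → R) → P) → P) → P) → Q) → R) → ¬Q): min(1, 1 − 0.68 + 0.45) = 0.77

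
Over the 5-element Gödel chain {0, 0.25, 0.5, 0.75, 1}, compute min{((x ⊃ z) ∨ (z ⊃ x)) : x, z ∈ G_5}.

1.00

Every assignment gives 1. For instance at x = 0, z = 0:
  (x ⊃ z): 0 ≤ 0, so result = 1
  (z ⊃ x): 0 ≤ 0, so result = 1
  ((x ⊃ z) ∨ (z ⊃ x)) = max(1, 1) = 1
All 25 assignments give value 1 — the formula is a G_5-tautology.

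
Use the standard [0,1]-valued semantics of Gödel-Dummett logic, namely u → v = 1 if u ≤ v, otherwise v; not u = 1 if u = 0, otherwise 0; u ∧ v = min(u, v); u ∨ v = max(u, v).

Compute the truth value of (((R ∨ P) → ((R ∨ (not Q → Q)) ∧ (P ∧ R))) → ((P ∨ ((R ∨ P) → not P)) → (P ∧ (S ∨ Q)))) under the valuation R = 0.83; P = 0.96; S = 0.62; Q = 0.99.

1.00

(R ∨ P) = max(0.83, 0.96) = 0.96
not Q: Gödel ¬ of 0.99 = 0 (operand ≠ 0)
(not Q → Q): 0 ≤ 0.99, so result = 1
(R ∨ (not Q → Q)) = max(0.83, 1) = 1
(P ∧ R) = min(0.96, 0.83) = 0.83
((R ∨ (not Q → Q)) ∧ (P ∧ R)) = min(1, 0.83) = 0.83
((R ∨ P) → ((R ∨ (not Q → Q)) ∧ (P ∧ R))): 0.96 > 0.83, so result = 0.83
(R ∨ P) = max(0.83, 0.96) = 0.96
not P: Gödel ¬ of 0.96 = 0 (operand ≠ 0)
((R ∨ P) → not P): 0.96 > 0, so result = 0
(P ∨ ((R ∨ P) → not P)) = max(0.96, 0) = 0.96
(S ∨ Q) = max(0.62, 0.99) = 0.99
(P ∧ (S ∨ Q)) = min(0.96, 0.99) = 0.96
((P ∨ ((R ∨ P) → not P)) → (P ∧ (S ∨ Q))): 0.96 ≤ 0.96, so result = 1
(((R ∨ P) → ((R ∨ (not Q → Q)) ∧ (P ∧ R))) → ((P ∨ ((R ∨ P) → not P)) → (P ∧ (S ∨ Q)))): 0.83 ≤ 1, so result = 1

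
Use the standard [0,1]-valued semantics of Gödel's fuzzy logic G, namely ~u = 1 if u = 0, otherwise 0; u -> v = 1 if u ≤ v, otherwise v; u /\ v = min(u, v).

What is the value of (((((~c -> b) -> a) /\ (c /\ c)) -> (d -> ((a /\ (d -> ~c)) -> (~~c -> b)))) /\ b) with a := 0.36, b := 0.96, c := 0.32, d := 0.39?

0.96

~c: Gödel ¬ of 0.32 = 0 (operand ≠ 0)
(~c -> b): 0 ≤ 0.96, so result = 1
((~c -> b) -> a): 1 > 0.36, so result = 0.36
(c /\ c) = min(0.32, 0.32) = 0.32
(((~c -> b) -> a) /\ (c /\ c)) = min(0.36, 0.32) = 0.32
~c: Gödel ¬ of 0.32 = 0 (operand ≠ 0)
(d -> ~c): 0.39 > 0, so result = 0
(a /\ (d -> ~c)) = min(0.36, 0) = 0
~c: Gödel ¬ of 0.32 = 0 (operand ≠ 0)
~~c: Gödel ¬ of 0 = 1 (operand is 0)
(~~c -> b): 1 > 0.96, so result = 0.96
((a /\ (d -> ~c)) -> (~~c -> b)): 0 ≤ 0.96, so result = 1
(d -> ((a /\ (d -> ~c)) -> (~~c -> b))): 0.39 ≤ 1, so result = 1
((((~c -> b) -> a) /\ (c /\ c)) -> (d -> ((a /\ (d -> ~c)) -> (~~c -> b)))): 0.32 ≤ 1, so result = 1
(((((~c -> b) -> a) /\ (c /\ c)) -> (d -> ((a /\ (d -> ~c)) -> (~~c -> b)))) /\ b) = min(1, 0.96) = 0.96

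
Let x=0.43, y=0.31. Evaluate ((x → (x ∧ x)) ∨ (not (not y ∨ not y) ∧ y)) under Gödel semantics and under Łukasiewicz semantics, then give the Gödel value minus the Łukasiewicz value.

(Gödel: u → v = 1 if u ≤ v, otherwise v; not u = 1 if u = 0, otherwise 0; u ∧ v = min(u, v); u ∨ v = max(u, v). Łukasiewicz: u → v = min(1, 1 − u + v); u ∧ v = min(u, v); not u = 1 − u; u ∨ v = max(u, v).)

0.00

Gödel evaluation:
  (x ∧ x) = min(0.43, 0.43) = 0.43
  (x → (x ∧ x)): 0.43 ≤ 0.43, so result = 1
  not y: Gödel ¬ of 0.31 = 0 (operand ≠ 0)
  not y: Gödel ¬ of 0.31 = 0 (operand ≠ 0)
  (not y ∨ not y) = max(0, 0) = 0
  not (not y ∨ not y): Gödel ¬ of 0 = 1 (operand is 0)
  (not (not y ∨ not y) ∧ y) = min(1, 0.31) = 0.31
  ((x → (x ∧ x)) ∨ (not (not y ∨ not y) ∧ y)) = max(1, 0.31) = 1
  Gödel value = 1
Łukasiewicz evaluation:
  (x ∧ x) = min(0.43, 0.43) = 0.43
  (x → (x ∧ x)): min(1, 1 − 0.43 + 0.43) = 1
  not y: Łukasiewicz ¬ gives 1 − 0.31 = 0.69
  not y: Łukasiewicz ¬ gives 1 − 0.31 = 0.69
  (not y ∨ not y) = max(0.69, 0.69) = 0.69
  not (not y ∨ not y): Łukasiewicz ¬ gives 1 − 0.69 = 0.31
  (not (not y ∨ not y) ∧ y) = min(0.31, 0.31) = 0.31
  ((x → (x ∧ x)) ∨ (not (not y ∨ not y) ∧ y)) = max(1, 0.31) = 1
  Łukasiewicz value = 1
Difference: 1 − 1 = 0.00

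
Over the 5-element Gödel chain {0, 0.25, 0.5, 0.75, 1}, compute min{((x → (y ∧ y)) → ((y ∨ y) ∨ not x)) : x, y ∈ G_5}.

The minimum is attained at x = 0.25, y = 0.25:
  (y ∧ y) = min(0.25, 0.25) = 0.25
  (x → (y ∧ y)): 0.25 ≤ 0.25, so result = 1
  (y ∨ y) = max(0.25, 0.25) = 0.25
  not x: Gödel ¬ of 0.25 = 0 (operand ≠ 0)
  ((y ∨ y) ∨ not x) = max(0.25, 0) = 0.25
  ((x → (y ∧ y)) → ((y ∨ y) ∨ not x)): 1 > 0.25, so result = 0.25
Checking all 25 assignments confirms none give a value below 0.25.

0.25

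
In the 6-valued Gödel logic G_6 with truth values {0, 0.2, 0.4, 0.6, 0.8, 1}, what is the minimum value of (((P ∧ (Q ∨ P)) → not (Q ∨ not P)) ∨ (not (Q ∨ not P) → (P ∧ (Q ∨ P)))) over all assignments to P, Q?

1.00

Every assignment gives 1. For instance at P = 0, Q = 0:
  (Q ∨ P) = max(0, 0) = 0
  (P ∧ (Q ∨ P)) = min(0, 0) = 0
  not P: Gödel ¬ of 0 = 1 (operand is 0)
  (Q ∨ not P) = max(0, 1) = 1
  not (Q ∨ not P): Gödel ¬ of 1 = 0 (operand ≠ 0)
  ((P ∧ (Q ∨ P)) → not (Q ∨ not P)): 0 ≤ 0, so result = 1
  not P: Gödel ¬ of 0 = 1 (operand is 0)
  (Q ∨ not P) = max(0, 1) = 1
  not (Q ∨ not P): Gödel ¬ of 1 = 0 (operand ≠ 0)
  (Q ∨ P) = max(0, 0) = 0
  (P ∧ (Q ∨ P)) = min(0, 0) = 0
  (not (Q ∨ not P) → (P ∧ (Q ∨ P))): 0 ≤ 0, so result = 1
  (((P ∧ (Q ∨ P)) → not (Q ∨ not P)) ∨ (not (Q ∨ not P) → (P ∧ (Q ∨ P)))) = max(1, 1) = 1
All 36 assignments give value 1 — the formula is a G_6-tautology.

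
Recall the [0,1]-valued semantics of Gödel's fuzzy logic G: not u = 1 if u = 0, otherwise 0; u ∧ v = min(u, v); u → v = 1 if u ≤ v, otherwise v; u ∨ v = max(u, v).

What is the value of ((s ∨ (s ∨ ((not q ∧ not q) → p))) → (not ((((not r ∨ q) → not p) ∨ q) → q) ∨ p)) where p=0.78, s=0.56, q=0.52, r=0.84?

not q: Gödel ¬ of 0.52 = 0 (operand ≠ 0)
not q: Gödel ¬ of 0.52 = 0 (operand ≠ 0)
(not q ∧ not q) = min(0, 0) = 0
((not q ∧ not q) → p): 0 ≤ 0.78, so result = 1
(s ∨ ((not q ∧ not q) → p)) = max(0.56, 1) = 1
(s ∨ (s ∨ ((not q ∧ not q) → p))) = max(0.56, 1) = 1
not r: Gödel ¬ of 0.84 = 0 (operand ≠ 0)
(not r ∨ q) = max(0, 0.52) = 0.52
not p: Gödel ¬ of 0.78 = 0 (operand ≠ 0)
((not r ∨ q) → not p): 0.52 > 0, so result = 0
(((not r ∨ q) → not p) ∨ q) = max(0, 0.52) = 0.52
((((not r ∨ q) → not p) ∨ q) → q): 0.52 ≤ 0.52, so result = 1
not ((((not r ∨ q) → not p) ∨ q) → q): Gödel ¬ of 1 = 0 (operand ≠ 0)
(not ((((not r ∨ q) → not p) ∨ q) → q) ∨ p) = max(0, 0.78) = 0.78
((s ∨ (s ∨ ((not q ∧ not q) → p))) → (not ((((not r ∨ q) → not p) ∨ q) → q) ∨ p)): 1 > 0.78, so result = 0.78

0.78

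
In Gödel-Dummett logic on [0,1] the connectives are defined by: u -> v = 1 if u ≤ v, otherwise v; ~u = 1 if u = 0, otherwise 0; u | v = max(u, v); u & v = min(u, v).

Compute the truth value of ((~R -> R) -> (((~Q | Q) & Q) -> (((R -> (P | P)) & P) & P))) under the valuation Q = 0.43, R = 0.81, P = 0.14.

0.14

~R: Gödel ¬ of 0.81 = 0 (operand ≠ 0)
(~R -> R): 0 ≤ 0.81, so result = 1
~Q: Gödel ¬ of 0.43 = 0 (operand ≠ 0)
(~Q | Q) = max(0, 0.43) = 0.43
((~Q | Q) & Q) = min(0.43, 0.43) = 0.43
(P | P) = max(0.14, 0.14) = 0.14
(R -> (P | P)): 0.81 > 0.14, so result = 0.14
((R -> (P | P)) & P) = min(0.14, 0.14) = 0.14
(((R -> (P | P)) & P) & P) = min(0.14, 0.14) = 0.14
(((~Q | Q) & Q) -> (((R -> (P | P)) & P) & P)): 0.43 > 0.14, so result = 0.14
((~R -> R) -> (((~Q | Q) & Q) -> (((R -> (P | P)) & P) & P))): 1 > 0.14, so result = 0.14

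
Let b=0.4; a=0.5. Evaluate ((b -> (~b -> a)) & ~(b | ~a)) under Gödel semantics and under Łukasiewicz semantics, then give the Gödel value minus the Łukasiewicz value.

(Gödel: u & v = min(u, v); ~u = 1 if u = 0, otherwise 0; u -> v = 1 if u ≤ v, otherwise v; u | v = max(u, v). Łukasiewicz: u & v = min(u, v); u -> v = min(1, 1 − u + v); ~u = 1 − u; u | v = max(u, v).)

Gödel evaluation:
  ~b: Gödel ¬ of 0.4 = 0 (operand ≠ 0)
  (~b -> a): 0 ≤ 0.5, so result = 1
  (b -> (~b -> a)): 0.4 ≤ 1, so result = 1
  ~a: Gödel ¬ of 0.5 = 0 (operand ≠ 0)
  (b | ~a) = max(0.4, 0) = 0.4
  ~(b | ~a): Gödel ¬ of 0.4 = 0 (operand ≠ 0)
  ((b -> (~b -> a)) & ~(b | ~a)) = min(1, 0) = 0
  Gödel value = 0
Łukasiewicz evaluation:
  ~b: Łukasiewicz ¬ gives 1 − 0.4 = 0.6
  (~b -> a): min(1, 1 − 0.6 + 0.5) = 0.9
  (b -> (~b -> a)): min(1, 1 − 0.4 + 0.9) = 1
  ~a: Łukasiewicz ¬ gives 1 − 0.5 = 0.5
  (b | ~a) = max(0.4, 0.5) = 0.5
  ~(b | ~a): Łukasiewicz ¬ gives 1 − 0.5 = 0.5
  ((b -> (~b -> a)) & ~(b | ~a)) = min(1, 0.5) = 0.5
  Łukasiewicz value = 0.5
Difference: 0 − 0.5 = -0.50

-0.50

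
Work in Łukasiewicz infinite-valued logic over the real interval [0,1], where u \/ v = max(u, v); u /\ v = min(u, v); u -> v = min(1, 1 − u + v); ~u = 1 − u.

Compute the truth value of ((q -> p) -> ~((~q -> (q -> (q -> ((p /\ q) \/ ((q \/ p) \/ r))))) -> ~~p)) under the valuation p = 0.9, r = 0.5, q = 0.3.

0.10

(q -> p): min(1, 1 − 0.3 + 0.9) = 1
~q: Łukasiewicz ¬ gives 1 − 0.3 = 0.7
(p /\ q) = min(0.9, 0.3) = 0.3
(q \/ p) = max(0.3, 0.9) = 0.9
((q \/ p) \/ r) = max(0.9, 0.5) = 0.9
((p /\ q) \/ ((q \/ p) \/ r)) = max(0.3, 0.9) = 0.9
(q -> ((p /\ q) \/ ((q \/ p) \/ r))): min(1, 1 − 0.3 + 0.9) = 1
(q -> (q -> ((p /\ q) \/ ((q \/ p) \/ r)))): min(1, 1 − 0.3 + 1) = 1
(~q -> (q -> (q -> ((p /\ q) \/ ((q \/ p) \/ r))))): min(1, 1 − 0.7 + 1) = 1
~p: Łukasiewicz ¬ gives 1 − 0.9 = 0.1
~~p: Łukasiewicz ¬ gives 1 − 0.1 = 0.9
((~q -> (q -> (q -> ((p /\ q) \/ ((q \/ p) \/ r))))) -> ~~p): min(1, 1 − 1 + 0.9) = 0.9
~((~q -> (q -> (q -> ((p /\ q) \/ ((q \/ p) \/ r))))) -> ~~p): Łukasiewicz ¬ gives 1 − 0.9 = 0.1
((q -> p) -> ~((~q -> (q -> (q -> ((p /\ q) \/ ((q \/ p) \/ r))))) -> ~~p)): min(1, 1 − 1 + 0.1) = 0.1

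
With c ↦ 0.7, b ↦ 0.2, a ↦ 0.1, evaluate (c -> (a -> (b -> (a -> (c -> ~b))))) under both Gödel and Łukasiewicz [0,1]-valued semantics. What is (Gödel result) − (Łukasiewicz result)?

Gödel evaluation:
  ~b: Gödel ¬ of 0.2 = 0 (operand ≠ 0)
  (c -> ~b): 0.7 > 0, so result = 0
  (a -> (c -> ~b)): 0.1 > 0, so result = 0
  (b -> (a -> (c -> ~b))): 0.2 > 0, so result = 0
  (a -> (b -> (a -> (c -> ~b)))): 0.1 > 0, so result = 0
  (c -> (a -> (b -> (a -> (c -> ~b))))): 0.7 > 0, so result = 0
  Gödel value = 0
Łukasiewicz evaluation:
  ~b: Łukasiewicz ¬ gives 1 − 0.2 = 0.8
  (c -> ~b): min(1, 1 − 0.7 + 0.8) = 1
  (a -> (c -> ~b)): min(1, 1 − 0.1 + 1) = 1
  (b -> (a -> (c -> ~b))): min(1, 1 − 0.2 + 1) = 1
  (a -> (b -> (a -> (c -> ~b)))): min(1, 1 − 0.1 + 1) = 1
  (c -> (a -> (b -> (a -> (c -> ~b))))): min(1, 1 − 0.7 + 1) = 1
  Łukasiewicz value = 1
Difference: 0 − 1 = -1.00

-1.00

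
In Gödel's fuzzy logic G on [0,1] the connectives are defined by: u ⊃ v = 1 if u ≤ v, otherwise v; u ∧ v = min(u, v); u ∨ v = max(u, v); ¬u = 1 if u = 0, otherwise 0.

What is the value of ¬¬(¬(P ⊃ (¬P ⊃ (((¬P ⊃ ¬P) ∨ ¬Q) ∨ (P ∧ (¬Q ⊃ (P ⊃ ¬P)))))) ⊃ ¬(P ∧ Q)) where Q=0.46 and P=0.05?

1.00

¬P: Gödel ¬ of 0.05 = 0 (operand ≠ 0)
¬P: Gödel ¬ of 0.05 = 0 (operand ≠ 0)
¬P: Gödel ¬ of 0.05 = 0 (operand ≠ 0)
(¬P ⊃ ¬P): 0 ≤ 0, so result = 1
¬Q: Gödel ¬ of 0.46 = 0 (operand ≠ 0)
((¬P ⊃ ¬P) ∨ ¬Q) = max(1, 0) = 1
¬Q: Gödel ¬ of 0.46 = 0 (operand ≠ 0)
¬P: Gödel ¬ of 0.05 = 0 (operand ≠ 0)
(P ⊃ ¬P): 0.05 > 0, so result = 0
(¬Q ⊃ (P ⊃ ¬P)): 0 ≤ 0, so result = 1
(P ∧ (¬Q ⊃ (P ⊃ ¬P))) = min(0.05, 1) = 0.05
(((¬P ⊃ ¬P) ∨ ¬Q) ∨ (P ∧ (¬Q ⊃ (P ⊃ ¬P)))) = max(1, 0.05) = 1
(¬P ⊃ (((¬P ⊃ ¬P) ∨ ¬Q) ∨ (P ∧ (¬Q ⊃ (P ⊃ ¬P))))): 0 ≤ 1, so result = 1
(P ⊃ (¬P ⊃ (((¬P ⊃ ¬P) ∨ ¬Q) ∨ (P ∧ (¬Q ⊃ (P ⊃ ¬P)))))): 0.05 ≤ 1, so result = 1
¬(P ⊃ (¬P ⊃ (((¬P ⊃ ¬P) ∨ ¬Q) ∨ (P ∧ (¬Q ⊃ (P ⊃ ¬P)))))): Gödel ¬ of 1 = 0 (operand ≠ 0)
(P ∧ Q) = min(0.05, 0.46) = 0.05
¬(P ∧ Q): Gödel ¬ of 0.05 = 0 (operand ≠ 0)
(¬(P ⊃ (¬P ⊃ (((¬P ⊃ ¬P) ∨ ¬Q) ∨ (P ∧ (¬Q ⊃ (P ⊃ ¬P)))))) ⊃ ¬(P ∧ Q)): 0 ≤ 0, so result = 1
¬(¬(P ⊃ (¬P ⊃ (((¬P ⊃ ¬P) ∨ ¬Q) ∨ (P ∧ (¬Q ⊃ (P ⊃ ¬P)))))) ⊃ ¬(P ∧ Q)): Gödel ¬ of 1 = 0 (operand ≠ 0)
¬¬(¬(P ⊃ (¬P ⊃ (((¬P ⊃ ¬P) ∨ ¬Q) ∨ (P ∧ (¬Q ⊃ (P ⊃ ¬P)))))) ⊃ ¬(P ∧ Q)): Gödel ¬ of 0 = 1 (operand is 0)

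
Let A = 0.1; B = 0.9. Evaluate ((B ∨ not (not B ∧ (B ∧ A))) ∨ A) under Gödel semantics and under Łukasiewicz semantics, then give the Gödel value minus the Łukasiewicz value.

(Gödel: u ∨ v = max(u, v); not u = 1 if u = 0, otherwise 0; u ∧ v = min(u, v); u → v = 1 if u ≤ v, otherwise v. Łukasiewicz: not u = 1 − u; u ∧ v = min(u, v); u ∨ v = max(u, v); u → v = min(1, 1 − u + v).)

Gödel evaluation:
  not B: Gödel ¬ of 0.9 = 0 (operand ≠ 0)
  (B ∧ A) = min(0.9, 0.1) = 0.1
  (not B ∧ (B ∧ A)) = min(0, 0.1) = 0
  not (not B ∧ (B ∧ A)): Gödel ¬ of 0 = 1 (operand is 0)
  (B ∨ not (not B ∧ (B ∧ A))) = max(0.9, 1) = 1
  ((B ∨ not (not B ∧ (B ∧ A))) ∨ A) = max(1, 0.1) = 1
  Gödel value = 1
Łukasiewicz evaluation:
  not B: Łukasiewicz ¬ gives 1 − 0.9 = 0.1
  (B ∧ A) = min(0.9, 0.1) = 0.1
  (not B ∧ (B ∧ A)) = min(0.1, 0.1) = 0.1
  not (not B ∧ (B ∧ A)): Łukasiewicz ¬ gives 1 − 0.1 = 0.9
  (B ∨ not (not B ∧ (B ∧ A))) = max(0.9, 0.9) = 0.9
  ((B ∨ not (not B ∧ (B ∧ A))) ∨ A) = max(0.9, 0.1) = 0.9
  Łukasiewicz value = 0.9
Difference: 1 − 0.9 = 0.10

0.10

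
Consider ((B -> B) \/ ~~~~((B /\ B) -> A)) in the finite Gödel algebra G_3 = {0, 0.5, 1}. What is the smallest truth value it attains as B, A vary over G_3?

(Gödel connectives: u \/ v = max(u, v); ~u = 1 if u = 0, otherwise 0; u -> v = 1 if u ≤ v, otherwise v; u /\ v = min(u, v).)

Every assignment gives 1. For instance at B = 0, A = 0:
  (B -> B): 0 ≤ 0, so result = 1
  (B /\ B) = min(0, 0) = 0
  ((B /\ B) -> A): 0 ≤ 0, so result = 1
  ~((B /\ B) -> A): Gödel ¬ of 1 = 0 (operand ≠ 0)
  ~~((B /\ B) -> A): Gödel ¬ of 0 = 1 (operand is 0)
  ~~~((B /\ B) -> A): Gödel ¬ of 1 = 0 (operand ≠ 0)
  ~~~~((B /\ B) -> A): Gödel ¬ of 0 = 1 (operand is 0)
  ((B -> B) \/ ~~~~((B /\ B) -> A)) = max(1, 1) = 1
All 9 assignments give value 1 — the formula is a G_3-tautology.

1.00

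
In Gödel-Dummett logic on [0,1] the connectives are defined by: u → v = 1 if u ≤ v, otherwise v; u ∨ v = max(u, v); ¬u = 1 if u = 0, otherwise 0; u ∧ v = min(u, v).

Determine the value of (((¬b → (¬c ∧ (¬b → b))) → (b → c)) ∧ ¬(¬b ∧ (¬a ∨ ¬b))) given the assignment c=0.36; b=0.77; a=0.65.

¬b: Gödel ¬ of 0.77 = 0 (operand ≠ 0)
¬c: Gödel ¬ of 0.36 = 0 (operand ≠ 0)
¬b: Gödel ¬ of 0.77 = 0 (operand ≠ 0)
(¬b → b): 0 ≤ 0.77, so result = 1
(¬c ∧ (¬b → b)) = min(0, 1) = 0
(¬b → (¬c ∧ (¬b → b))): 0 ≤ 0, so result = 1
(b → c): 0.77 > 0.36, so result = 0.36
((¬b → (¬c ∧ (¬b → b))) → (b → c)): 1 > 0.36, so result = 0.36
¬b: Gödel ¬ of 0.77 = 0 (operand ≠ 0)
¬a: Gödel ¬ of 0.65 = 0 (operand ≠ 0)
¬b: Gödel ¬ of 0.77 = 0 (operand ≠ 0)
(¬a ∨ ¬b) = max(0, 0) = 0
(¬b ∧ (¬a ∨ ¬b)) = min(0, 0) = 0
¬(¬b ∧ (¬a ∨ ¬b)): Gödel ¬ of 0 = 1 (operand is 0)
(((¬b → (¬c ∧ (¬b → b))) → (b → c)) ∧ ¬(¬b ∧ (¬a ∨ ¬b))) = min(0.36, 1) = 0.36

0.36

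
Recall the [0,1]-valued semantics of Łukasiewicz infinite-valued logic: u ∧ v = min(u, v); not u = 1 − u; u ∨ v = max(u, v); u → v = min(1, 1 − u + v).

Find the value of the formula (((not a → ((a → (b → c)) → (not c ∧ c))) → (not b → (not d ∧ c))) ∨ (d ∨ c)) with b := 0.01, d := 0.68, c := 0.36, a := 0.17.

not a: Łukasiewicz ¬ gives 1 − 0.17 = 0.83
(b → c): min(1, 1 − 0.01 + 0.36) = 1
(a → (b → c)): min(1, 1 − 0.17 + 1) = 1
not c: Łukasiewicz ¬ gives 1 − 0.36 = 0.64
(not c ∧ c) = min(0.64, 0.36) = 0.36
((a → (b → c)) → (not c ∧ c)): min(1, 1 − 1 + 0.36) = 0.36
(not a → ((a → (b → c)) → (not c ∧ c))): min(1, 1 − 0.83 + 0.36) = 0.53
not b: Łukasiewicz ¬ gives 1 − 0.01 = 0.99
not d: Łukasiewicz ¬ gives 1 − 0.68 = 0.32
(not d ∧ c) = min(0.32, 0.36) = 0.32
(not b → (not d ∧ c)): min(1, 1 − 0.99 + 0.32) = 0.33
((not a → ((a → (b → c)) → (not c ∧ c))) → (not b → (not d ∧ c))): min(1, 1 − 0.53 + 0.33) = 0.8
(d ∨ c) = max(0.68, 0.36) = 0.68
(((not a → ((a → (b → c)) → (not c ∧ c))) → (not b → (not d ∧ c))) ∨ (d ∨ c)) = max(0.8, 0.68) = 0.8

0.80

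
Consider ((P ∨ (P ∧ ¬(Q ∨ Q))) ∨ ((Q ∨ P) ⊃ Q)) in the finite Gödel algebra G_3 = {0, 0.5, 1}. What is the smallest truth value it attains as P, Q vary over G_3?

0.50

The minimum is attained at P = 0.5, Q = 0:
  (Q ∨ Q) = max(0, 0) = 0
  ¬(Q ∨ Q): Gödel ¬ of 0 = 1 (operand is 0)
  (P ∧ ¬(Q ∨ Q)) = min(0.5, 1) = 0.5
  (P ∨ (P ∧ ¬(Q ∨ Q))) = max(0.5, 0.5) = 0.5
  (Q ∨ P) = max(0, 0.5) = 0.5
  ((Q ∨ P) ⊃ Q): 0.5 > 0, so result = 0
  ((P ∨ (P ∧ ¬(Q ∨ Q))) ∨ ((Q ∨ P) ⊃ Q)) = max(0.5, 0) = 0.5
Checking all 9 assignments confirms none give a value below 0.50.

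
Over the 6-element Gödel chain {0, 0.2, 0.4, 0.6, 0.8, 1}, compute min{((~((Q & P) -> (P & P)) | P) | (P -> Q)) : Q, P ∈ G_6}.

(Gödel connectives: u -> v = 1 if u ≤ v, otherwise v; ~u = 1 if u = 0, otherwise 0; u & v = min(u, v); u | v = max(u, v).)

The minimum is attained at Q = 0, P = 0.2:
  (Q & P) = min(0, 0.2) = 0
  (P & P) = min(0.2, 0.2) = 0.2
  ((Q & P) -> (P & P)): 0 ≤ 0.2, so result = 1
  ~((Q & P) -> (P & P)): Gödel ¬ of 1 = 0 (operand ≠ 0)
  (~((Q & P) -> (P & P)) | P) = max(0, 0.2) = 0.2
  (P -> Q): 0.2 > 0, so result = 0
  ((~((Q & P) -> (P & P)) | P) | (P -> Q)) = max(0.2, 0) = 0.2
Checking all 36 assignments confirms none give a value below 0.20.

0.20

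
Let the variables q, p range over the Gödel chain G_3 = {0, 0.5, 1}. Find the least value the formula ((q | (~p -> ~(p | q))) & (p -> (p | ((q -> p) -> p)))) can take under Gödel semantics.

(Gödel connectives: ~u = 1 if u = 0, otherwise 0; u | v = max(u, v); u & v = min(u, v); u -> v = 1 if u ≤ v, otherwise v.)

The minimum is attained at q = 0.5, p = 0:
  ~p: Gödel ¬ of 0 = 1 (operand is 0)
  (p | q) = max(0, 0.5) = 0.5
  ~(p | q): Gödel ¬ of 0.5 = 0 (operand ≠ 0)
  (~p -> ~(p | q)): 1 > 0, so result = 0
  (q | (~p -> ~(p | q))) = max(0.5, 0) = 0.5
  (q -> p): 0.5 > 0, so result = 0
  ((q -> p) -> p): 0 ≤ 0, so result = 1
  (p | ((q -> p) -> p)) = max(0, 1) = 1
  (p -> (p | ((q -> p) -> p))): 0 ≤ 1, so result = 1
  ((q | (~p -> ~(p | q))) & (p -> (p | ((q -> p) -> p)))) = min(0.5, 1) = 0.5
Checking all 9 assignments confirms none give a value below 0.50.

0.50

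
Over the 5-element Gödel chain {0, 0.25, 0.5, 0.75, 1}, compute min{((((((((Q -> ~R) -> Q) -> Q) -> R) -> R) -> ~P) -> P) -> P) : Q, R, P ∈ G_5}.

The minimum is attained at Q = 0, R = 0, P = 0.25:
  ~R: Gödel ¬ of 0 = 1 (operand is 0)
  (Q -> ~R): 0 ≤ 1, so result = 1
  ((Q -> ~R) -> Q): 1 > 0, so result = 0
  (((Q -> ~R) -> Q) -> Q): 0 ≤ 0, so result = 1
  ((((Q -> ~R) -> Q) -> Q) -> R): 1 > 0, so result = 0
  (((((Q -> ~R) -> Q) -> Q) -> R) -> R): 0 ≤ 0, so result = 1
  ~P: Gödel ¬ of 0.25 = 0 (operand ≠ 0)
  ((((((Q -> ~R) -> Q) -> Q) -> R) -> R) -> ~P): 1 > 0, so result = 0
  (((((((Q -> ~R) -> Q) -> Q) -> R) -> R) -> ~P) -> P): 0 ≤ 0.25, so result = 1
  ((((((((Q -> ~R) -> Q) -> Q) -> R) -> R) -> ~P) -> P) -> P): 1 > 0.25, so result = 0.25
Checking all 125 assignments confirms none give a value below 0.25.

0.25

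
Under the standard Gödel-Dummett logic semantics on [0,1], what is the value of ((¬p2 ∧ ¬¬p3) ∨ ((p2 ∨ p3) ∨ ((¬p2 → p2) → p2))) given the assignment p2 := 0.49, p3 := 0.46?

0.49

¬p2: Gödel ¬ of 0.49 = 0 (operand ≠ 0)
¬p3: Gödel ¬ of 0.46 = 0 (operand ≠ 0)
¬¬p3: Gödel ¬ of 0 = 1 (operand is 0)
(¬p2 ∧ ¬¬p3) = min(0, 1) = 0
(p2 ∨ p3) = max(0.49, 0.46) = 0.49
¬p2: Gödel ¬ of 0.49 = 0 (operand ≠ 0)
(¬p2 → p2): 0 ≤ 0.49, so result = 1
((¬p2 → p2) → p2): 1 > 0.49, so result = 0.49
((p2 ∨ p3) ∨ ((¬p2 → p2) → p2)) = max(0.49, 0.49) = 0.49
((¬p2 ∧ ¬¬p3) ∨ ((p2 ∨ p3) ∨ ((¬p2 → p2) → p2))) = max(0, 0.49) = 0.49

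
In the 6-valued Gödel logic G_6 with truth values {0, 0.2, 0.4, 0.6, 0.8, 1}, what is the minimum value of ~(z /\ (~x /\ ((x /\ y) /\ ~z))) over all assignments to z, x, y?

1.00

Every assignment gives 1. For instance at z = 0, x = 0, y = 0:
  ~x: Gödel ¬ of 0 = 1 (operand is 0)
  (x /\ y) = min(0, 0) = 0
  ~z: Gödel ¬ of 0 = 1 (operand is 0)
  ((x /\ y) /\ ~z) = min(0, 1) = 0
  (~x /\ ((x /\ y) /\ ~z)) = min(1, 0) = 0
  (z /\ (~x /\ ((x /\ y) /\ ~z))) = min(0, 0) = 0
  ~(z /\ (~x /\ ((x /\ y) /\ ~z))): Gödel ¬ of 0 = 1 (operand is 0)
All 216 assignments give value 1 — the formula is a G_6-tautology.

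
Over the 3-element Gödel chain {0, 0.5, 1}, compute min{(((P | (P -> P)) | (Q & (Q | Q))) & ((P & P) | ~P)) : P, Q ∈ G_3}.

The minimum is attained at P = 0.5, Q = 0:
  (P -> P): 0.5 ≤ 0.5, so result = 1
  (P | (P -> P)) = max(0.5, 1) = 1
  (Q | Q) = max(0, 0) = 0
  (Q & (Q | Q)) = min(0, 0) = 0
  ((P | (P -> P)) | (Q & (Q | Q))) = max(1, 0) = 1
  (P & P) = min(0.5, 0.5) = 0.5
  ~P: Gödel ¬ of 0.5 = 0 (operand ≠ 0)
  ((P & P) | ~P) = max(0.5, 0) = 0.5
  (((P | (P -> P)) | (Q & (Q | Q))) & ((P & P) | ~P)) = min(1, 0.5) = 0.5
Checking all 9 assignments confirms none give a value below 0.50.

0.50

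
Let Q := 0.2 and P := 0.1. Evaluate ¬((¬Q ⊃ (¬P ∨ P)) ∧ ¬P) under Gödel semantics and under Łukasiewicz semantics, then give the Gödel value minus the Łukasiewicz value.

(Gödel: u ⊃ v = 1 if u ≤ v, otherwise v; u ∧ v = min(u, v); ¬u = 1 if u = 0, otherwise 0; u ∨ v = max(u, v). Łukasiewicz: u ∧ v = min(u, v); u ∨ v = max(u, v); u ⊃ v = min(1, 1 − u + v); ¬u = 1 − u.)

Gödel evaluation:
  ¬Q: Gödel ¬ of 0.2 = 0 (operand ≠ 0)
  ¬P: Gödel ¬ of 0.1 = 0 (operand ≠ 0)
  (¬P ∨ P) = max(0, 0.1) = 0.1
  (¬Q ⊃ (¬P ∨ P)): 0 ≤ 0.1, so result = 1
  ¬P: Gödel ¬ of 0.1 = 0 (operand ≠ 0)
  ((¬Q ⊃ (¬P ∨ P)) ∧ ¬P) = min(1, 0) = 0
  ¬((¬Q ⊃ (¬P ∨ P)) ∧ ¬P): Gödel ¬ of 0 = 1 (operand is 0)
  Gödel value = 1
Łukasiewicz evaluation:
  ¬Q: Łukasiewicz ¬ gives 1 − 0.2 = 0.8
  ¬P: Łukasiewicz ¬ gives 1 − 0.1 = 0.9
  (¬P ∨ P) = max(0.9, 0.1) = 0.9
  (¬Q ⊃ (¬P ∨ P)): min(1, 1 − 0.8 + 0.9) = 1
  ¬P: Łukasiewicz ¬ gives 1 − 0.1 = 0.9
  ((¬Q ⊃ (¬P ∨ P)) ∧ ¬P) = min(1, 0.9) = 0.9
  ¬((¬Q ⊃ (¬P ∨ P)) ∧ ¬P): Łukasiewicz ¬ gives 1 − 0.9 = 0.1
  Łukasiewicz value = 0.1
Difference: 1 − 0.1 = 0.90

0.90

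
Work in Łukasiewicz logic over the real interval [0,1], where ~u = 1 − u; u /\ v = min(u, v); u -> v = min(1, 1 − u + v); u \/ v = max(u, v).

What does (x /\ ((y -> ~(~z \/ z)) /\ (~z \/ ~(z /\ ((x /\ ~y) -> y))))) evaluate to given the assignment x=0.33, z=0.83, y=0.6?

0.17

~z: Łukasiewicz ¬ gives 1 − 0.83 = 0.17
(~z \/ z) = max(0.17, 0.83) = 0.83
~(~z \/ z): Łukasiewicz ¬ gives 1 − 0.83 = 0.17
(y -> ~(~z \/ z)): min(1, 1 − 0.6 + 0.17) = 0.57
~z: Łukasiewicz ¬ gives 1 − 0.83 = 0.17
~y: Łukasiewicz ¬ gives 1 − 0.6 = 0.4
(x /\ ~y) = min(0.33, 0.4) = 0.33
((x /\ ~y) -> y): min(1, 1 − 0.33 + 0.6) = 1
(z /\ ((x /\ ~y) -> y)) = min(0.83, 1) = 0.83
~(z /\ ((x /\ ~y) -> y)): Łukasiewicz ¬ gives 1 − 0.83 = 0.17
(~z \/ ~(z /\ ((x /\ ~y) -> y))) = max(0.17, 0.17) = 0.17
((y -> ~(~z \/ z)) /\ (~z \/ ~(z /\ ((x /\ ~y) -> y)))) = min(0.57, 0.17) = 0.17
(x /\ ((y -> ~(~z \/ z)) /\ (~z \/ ~(z /\ ((x /\ ~y) -> y))))) = min(0.33, 0.17) = 0.17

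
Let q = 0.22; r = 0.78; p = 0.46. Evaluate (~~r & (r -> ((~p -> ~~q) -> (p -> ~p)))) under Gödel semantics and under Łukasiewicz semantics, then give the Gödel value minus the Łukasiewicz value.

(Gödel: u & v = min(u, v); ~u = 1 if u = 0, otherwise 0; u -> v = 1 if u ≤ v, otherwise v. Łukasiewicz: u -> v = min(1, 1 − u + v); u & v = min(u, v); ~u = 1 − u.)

-0.78

Gödel evaluation:
  ~r: Gödel ¬ of 0.78 = 0 (operand ≠ 0)
  ~~r: Gödel ¬ of 0 = 1 (operand is 0)
  ~p: Gödel ¬ of 0.46 = 0 (operand ≠ 0)
  ~q: Gödel ¬ of 0.22 = 0 (operand ≠ 0)
  ~~q: Gödel ¬ of 0 = 1 (operand is 0)
  (~p -> ~~q): 0 ≤ 1, so result = 1
  ~p: Gödel ¬ of 0.46 = 0 (operand ≠ 0)
  (p -> ~p): 0.46 > 0, so result = 0
  ((~p -> ~~q) -> (p -> ~p)): 1 > 0, so result = 0
  (r -> ((~p -> ~~q) -> (p -> ~p))): 0.78 > 0, so result = 0
  (~~r & (r -> ((~p -> ~~q) -> (p -> ~p)))) = min(1, 0) = 0
  Gödel value = 0
Łukasiewicz evaluation:
  ~r: Łukasiewicz ¬ gives 1 − 0.78 = 0.22
  ~~r: Łukasiewicz ¬ gives 1 − 0.22 = 0.78
  ~p: Łukasiewicz ¬ gives 1 − 0.46 = 0.54
  ~q: Łukasiewicz ¬ gives 1 − 0.22 = 0.78
  ~~q: Łukasiewicz ¬ gives 1 − 0.78 = 0.22
  (~p -> ~~q): min(1, 1 − 0.54 + 0.22) = 0.68
  ~p: Łukasiewicz ¬ gives 1 − 0.46 = 0.54
  (p -> ~p): min(1, 1 − 0.46 + 0.54) = 1
  ((~p -> ~~q) -> (p -> ~p)): min(1, 1 − 0.68 + 1) = 1
  (r -> ((~p -> ~~q) -> (p -> ~p))): min(1, 1 − 0.78 + 1) = 1
  (~~r & (r -> ((~p -> ~~q) -> (p -> ~p)))) = min(0.78, 1) = 0.78
  Łukasiewicz value = 0.78
Difference: 0 − 0.78 = -0.78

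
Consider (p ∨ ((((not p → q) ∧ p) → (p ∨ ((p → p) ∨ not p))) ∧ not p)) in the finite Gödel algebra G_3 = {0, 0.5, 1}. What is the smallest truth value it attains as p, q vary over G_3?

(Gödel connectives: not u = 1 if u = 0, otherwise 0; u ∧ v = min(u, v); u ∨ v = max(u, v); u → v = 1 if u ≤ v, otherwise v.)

0.50

The minimum is attained at p = 0.5, q = 0:
  not p: Gödel ¬ of 0.5 = 0 (operand ≠ 0)
  (not p → q): 0 ≤ 0, so result = 1
  ((not p → q) ∧ p) = min(1, 0.5) = 0.5
  (p → p): 0.5 ≤ 0.5, so result = 1
  not p: Gödel ¬ of 0.5 = 0 (operand ≠ 0)
  ((p → p) ∨ not p) = max(1, 0) = 1
  (p ∨ ((p → p) ∨ not p)) = max(0.5, 1) = 1
  (((not p → q) ∧ p) → (p ∨ ((p → p) ∨ not p))): 0.5 ≤ 1, so result = 1
  not p: Gödel ¬ of 0.5 = 0 (operand ≠ 0)
  ((((not p → q) ∧ p) → (p ∨ ((p → p) ∨ not p))) ∧ not p) = min(1, 0) = 0
  (p ∨ ((((not p → q) ∧ p) → (p ∨ ((p → p) ∨ not p))) ∧ not p)) = max(0.5, 0) = 0.5
Checking all 9 assignments confirms none give a value below 0.50.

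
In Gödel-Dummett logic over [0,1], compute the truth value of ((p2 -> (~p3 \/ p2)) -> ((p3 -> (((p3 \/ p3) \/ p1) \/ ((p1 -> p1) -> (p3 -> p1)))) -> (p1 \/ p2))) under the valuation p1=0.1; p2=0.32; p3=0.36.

0.32

~p3: Gödel ¬ of 0.36 = 0 (operand ≠ 0)
(~p3 \/ p2) = max(0, 0.32) = 0.32
(p2 -> (~p3 \/ p2)): 0.32 ≤ 0.32, so result = 1
(p3 \/ p3) = max(0.36, 0.36) = 0.36
((p3 \/ p3) \/ p1) = max(0.36, 0.1) = 0.36
(p1 -> p1): 0.1 ≤ 0.1, so result = 1
(p3 -> p1): 0.36 > 0.1, so result = 0.1
((p1 -> p1) -> (p3 -> p1)): 1 > 0.1, so result = 0.1
(((p3 \/ p3) \/ p1) \/ ((p1 -> p1) -> (p3 -> p1))) = max(0.36, 0.1) = 0.36
(p3 -> (((p3 \/ p3) \/ p1) \/ ((p1 -> p1) -> (p3 -> p1)))): 0.36 ≤ 0.36, so result = 1
(p1 \/ p2) = max(0.1, 0.32) = 0.32
((p3 -> (((p3 \/ p3) \/ p1) \/ ((p1 -> p1) -> (p3 -> p1)))) -> (p1 \/ p2)): 1 > 0.32, so result = 0.32
((p2 -> (~p3 \/ p2)) -> ((p3 -> (((p3 \/ p3) \/ p1) \/ ((p1 -> p1) -> (p3 -> p1)))) -> (p1 \/ p2))): 1 > 0.32, so result = 0.32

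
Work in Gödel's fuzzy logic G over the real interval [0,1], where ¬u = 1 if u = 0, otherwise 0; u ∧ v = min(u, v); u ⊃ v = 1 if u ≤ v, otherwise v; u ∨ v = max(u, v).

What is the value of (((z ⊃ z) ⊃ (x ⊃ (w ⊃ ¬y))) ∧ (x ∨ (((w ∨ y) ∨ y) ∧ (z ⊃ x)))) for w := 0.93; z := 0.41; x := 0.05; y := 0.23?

0.00

(z ⊃ z): 0.41 ≤ 0.41, so result = 1
¬y: Gödel ¬ of 0.23 = 0 (operand ≠ 0)
(w ⊃ ¬y): 0.93 > 0, so result = 0
(x ⊃ (w ⊃ ¬y)): 0.05 > 0, so result = 0
((z ⊃ z) ⊃ (x ⊃ (w ⊃ ¬y))): 1 > 0, so result = 0
(w ∨ y) = max(0.93, 0.23) = 0.93
((w ∨ y) ∨ y) = max(0.93, 0.23) = 0.93
(z ⊃ x): 0.41 > 0.05, so result = 0.05
(((w ∨ y) ∨ y) ∧ (z ⊃ x)) = min(0.93, 0.05) = 0.05
(x ∨ (((w ∨ y) ∨ y) ∧ (z ⊃ x))) = max(0.05, 0.05) = 0.05
(((z ⊃ z) ⊃ (x ⊃ (w ⊃ ¬y))) ∧ (x ∨ (((w ∨ y) ∨ y) ∧ (z ⊃ x)))) = min(0, 0.05) = 0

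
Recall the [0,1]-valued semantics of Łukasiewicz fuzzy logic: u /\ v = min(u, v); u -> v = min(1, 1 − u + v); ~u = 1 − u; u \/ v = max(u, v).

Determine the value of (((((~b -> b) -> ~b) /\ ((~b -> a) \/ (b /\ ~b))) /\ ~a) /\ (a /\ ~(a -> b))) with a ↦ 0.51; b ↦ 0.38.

0.13

~b: Łukasiewicz ¬ gives 1 − 0.38 = 0.62
(~b -> b): min(1, 1 − 0.62 + 0.38) = 0.76
~b: Łukasiewicz ¬ gives 1 − 0.38 = 0.62
((~b -> b) -> ~b): min(1, 1 − 0.76 + 0.62) = 0.86
~b: Łukasiewicz ¬ gives 1 − 0.38 = 0.62
(~b -> a): min(1, 1 − 0.62 + 0.51) = 0.89
~b: Łukasiewicz ¬ gives 1 − 0.38 = 0.62
(b /\ ~b) = min(0.38, 0.62) = 0.38
((~b -> a) \/ (b /\ ~b)) = max(0.89, 0.38) = 0.89
(((~b -> b) -> ~b) /\ ((~b -> a) \/ (b /\ ~b))) = min(0.86, 0.89) = 0.86
~a: Łukasiewicz ¬ gives 1 − 0.51 = 0.49
((((~b -> b) -> ~b) /\ ((~b -> a) \/ (b /\ ~b))) /\ ~a) = min(0.86, 0.49) = 0.49
(a -> b): min(1, 1 − 0.51 + 0.38) = 0.87
~(a -> b): Łukasiewicz ¬ gives 1 − 0.87 = 0.13
(a /\ ~(a -> b)) = min(0.51, 0.13) = 0.13
(((((~b -> b) -> ~b) /\ ((~b -> a) \/ (b /\ ~b))) /\ ~a) /\ (a /\ ~(a -> b))) = min(0.49, 0.13) = 0.13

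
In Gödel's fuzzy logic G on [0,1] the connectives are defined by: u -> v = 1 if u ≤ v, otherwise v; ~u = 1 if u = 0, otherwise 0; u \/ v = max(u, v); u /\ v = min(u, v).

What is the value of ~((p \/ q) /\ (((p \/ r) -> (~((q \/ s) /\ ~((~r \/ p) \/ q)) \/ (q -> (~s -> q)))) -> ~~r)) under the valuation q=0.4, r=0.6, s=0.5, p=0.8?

(p \/ q) = max(0.8, 0.4) = 0.8
(p \/ r) = max(0.8, 0.6) = 0.8
(q \/ s) = max(0.4, 0.5) = 0.5
~r: Gödel ¬ of 0.6 = 0 (operand ≠ 0)
(~r \/ p) = max(0, 0.8) = 0.8
((~r \/ p) \/ q) = max(0.8, 0.4) = 0.8
~((~r \/ p) \/ q): Gödel ¬ of 0.8 = 0 (operand ≠ 0)
((q \/ s) /\ ~((~r \/ p) \/ q)) = min(0.5, 0) = 0
~((q \/ s) /\ ~((~r \/ p) \/ q)): Gödel ¬ of 0 = 1 (operand is 0)
~s: Gödel ¬ of 0.5 = 0 (operand ≠ 0)
(~s -> q): 0 ≤ 0.4, so result = 1
(q -> (~s -> q)): 0.4 ≤ 1, so result = 1
(~((q \/ s) /\ ~((~r \/ p) \/ q)) \/ (q -> (~s -> q))) = max(1, 1) = 1
((p \/ r) -> (~((q \/ s) /\ ~((~r \/ p) \/ q)) \/ (q -> (~s -> q)))): 0.8 ≤ 1, so result = 1
~r: Gödel ¬ of 0.6 = 0 (operand ≠ 0)
~~r: Gödel ¬ of 0 = 1 (operand is 0)
(((p \/ r) -> (~((q \/ s) /\ ~((~r \/ p) \/ q)) \/ (q -> (~s -> q)))) -> ~~r): 1 ≤ 1, so result = 1
((p \/ q) /\ (((p \/ r) -> (~((q \/ s) /\ ~((~r \/ p) \/ q)) \/ (q -> (~s -> q)))) -> ~~r)) = min(0.8, 1) = 0.8
~((p \/ q) /\ (((p \/ r) -> (~((q \/ s) /\ ~((~r \/ p) \/ q)) \/ (q -> (~s -> q)))) -> ~~r)): Gödel ¬ of 0.8 = 0 (operand ≠ 0)

0.00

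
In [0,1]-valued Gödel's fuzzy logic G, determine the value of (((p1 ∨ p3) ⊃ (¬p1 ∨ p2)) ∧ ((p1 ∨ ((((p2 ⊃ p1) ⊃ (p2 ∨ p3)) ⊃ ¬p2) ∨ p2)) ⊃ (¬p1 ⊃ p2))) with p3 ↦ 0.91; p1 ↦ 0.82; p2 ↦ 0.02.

(p1 ∨ p3) = max(0.82, 0.91) = 0.91
¬p1: Gödel ¬ of 0.82 = 0 (operand ≠ 0)
(¬p1 ∨ p2) = max(0, 0.02) = 0.02
((p1 ∨ p3) ⊃ (¬p1 ∨ p2)): 0.91 > 0.02, so result = 0.02
(p2 ⊃ p1): 0.02 ≤ 0.82, so result = 1
(p2 ∨ p3) = max(0.02, 0.91) = 0.91
((p2 ⊃ p1) ⊃ (p2 ∨ p3)): 1 > 0.91, so result = 0.91
¬p2: Gödel ¬ of 0.02 = 0 (operand ≠ 0)
(((p2 ⊃ p1) ⊃ (p2 ∨ p3)) ⊃ ¬p2): 0.91 > 0, so result = 0
((((p2 ⊃ p1) ⊃ (p2 ∨ p3)) ⊃ ¬p2) ∨ p2) = max(0, 0.02) = 0.02
(p1 ∨ ((((p2 ⊃ p1) ⊃ (p2 ∨ p3)) ⊃ ¬p2) ∨ p2)) = max(0.82, 0.02) = 0.82
¬p1: Gödel ¬ of 0.82 = 0 (operand ≠ 0)
(¬p1 ⊃ p2): 0 ≤ 0.02, so result = 1
((p1 ∨ ((((p2 ⊃ p1) ⊃ (p2 ∨ p3)) ⊃ ¬p2) ∨ p2)) ⊃ (¬p1 ⊃ p2)): 0.82 ≤ 1, so result = 1
(((p1 ∨ p3) ⊃ (¬p1 ∨ p2)) ∧ ((p1 ∨ ((((p2 ⊃ p1) ⊃ (p2 ∨ p3)) ⊃ ¬p2) ∨ p2)) ⊃ (¬p1 ⊃ p2))) = min(0.02, 1) = 0.02

0.02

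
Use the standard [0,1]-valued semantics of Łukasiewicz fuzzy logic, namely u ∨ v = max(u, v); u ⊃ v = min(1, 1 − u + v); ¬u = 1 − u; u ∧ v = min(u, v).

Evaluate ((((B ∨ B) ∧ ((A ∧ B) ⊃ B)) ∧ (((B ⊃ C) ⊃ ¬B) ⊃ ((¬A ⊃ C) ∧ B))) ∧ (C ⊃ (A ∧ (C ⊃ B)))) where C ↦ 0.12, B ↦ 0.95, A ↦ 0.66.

(B ∨ B) = max(0.95, 0.95) = 0.95
(A ∧ B) = min(0.66, 0.95) = 0.66
((A ∧ B) ⊃ B): min(1, 1 − 0.66 + 0.95) = 1
((B ∨ B) ∧ ((A ∧ B) ⊃ B)) = min(0.95, 1) = 0.95
(B ⊃ C): min(1, 1 − 0.95 + 0.12) = 0.17
¬B: Łukasiewicz ¬ gives 1 − 0.95 = 0.05
((B ⊃ C) ⊃ ¬B): min(1, 1 − 0.17 + 0.05) = 0.88
¬A: Łukasiewicz ¬ gives 1 − 0.66 = 0.34
(¬A ⊃ C): min(1, 1 − 0.34 + 0.12) = 0.78
((¬A ⊃ C) ∧ B) = min(0.78, 0.95) = 0.78
(((B ⊃ C) ⊃ ¬B) ⊃ ((¬A ⊃ C) ∧ B)): min(1, 1 − 0.88 + 0.78) = 0.9
(((B ∨ B) ∧ ((A ∧ B) ⊃ B)) ∧ (((B ⊃ C) ⊃ ¬B) ⊃ ((¬A ⊃ C) ∧ B))) = min(0.95, 0.9) = 0.9
(C ⊃ B): min(1, 1 − 0.12 + 0.95) = 1
(A ∧ (C ⊃ B)) = min(0.66, 1) = 0.66
(C ⊃ (A ∧ (C ⊃ B))): min(1, 1 − 0.12 + 0.66) = 1
((((B ∨ B) ∧ ((A ∧ B) ⊃ B)) ∧ (((B ⊃ C) ⊃ ¬B) ⊃ ((¬A ⊃ C) ∧ B))) ∧ (C ⊃ (A ∧ (C ⊃ B)))) = min(0.9, 1) = 0.9

0.90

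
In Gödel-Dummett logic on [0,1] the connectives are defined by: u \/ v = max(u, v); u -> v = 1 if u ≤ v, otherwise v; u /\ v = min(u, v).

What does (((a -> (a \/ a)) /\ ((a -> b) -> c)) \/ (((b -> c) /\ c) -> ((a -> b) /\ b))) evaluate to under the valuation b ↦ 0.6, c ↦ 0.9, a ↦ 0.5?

0.90

(a \/ a) = max(0.5, 0.5) = 0.5
(a -> (a \/ a)): 0.5 ≤ 0.5, so result = 1
(a -> b): 0.5 ≤ 0.6, so result = 1
((a -> b) -> c): 1 > 0.9, so result = 0.9
((a -> (a \/ a)) /\ ((a -> b) -> c)) = min(1, 0.9) = 0.9
(b -> c): 0.6 ≤ 0.9, so result = 1
((b -> c) /\ c) = min(1, 0.9) = 0.9
(a -> b): 0.5 ≤ 0.6, so result = 1
((a -> b) /\ b) = min(1, 0.6) = 0.6
(((b -> c) /\ c) -> ((a -> b) /\ b)): 0.9 > 0.6, so result = 0.6
(((a -> (a \/ a)) /\ ((a -> b) -> c)) \/ (((b -> c) /\ c) -> ((a -> b) /\ b))) = max(0.9, 0.6) = 0.9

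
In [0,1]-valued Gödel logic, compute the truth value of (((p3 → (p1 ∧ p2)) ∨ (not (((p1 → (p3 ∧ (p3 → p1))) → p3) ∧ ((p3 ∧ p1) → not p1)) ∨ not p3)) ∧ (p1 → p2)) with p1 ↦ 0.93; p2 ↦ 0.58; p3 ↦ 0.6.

0.58

(p1 ∧ p2) = min(0.93, 0.58) = 0.58
(p3 → (p1 ∧ p2)): 0.6 > 0.58, so result = 0.58
(p3 → p1): 0.6 ≤ 0.93, so result = 1
(p3 ∧ (p3 → p1)) = min(0.6, 1) = 0.6
(p1 → (p3 ∧ (p3 → p1))): 0.93 > 0.6, so result = 0.6
((p1 → (p3 ∧ (p3 → p1))) → p3): 0.6 ≤ 0.6, so result = 1
(p3 ∧ p1) = min(0.6, 0.93) = 0.6
not p1: Gödel ¬ of 0.93 = 0 (operand ≠ 0)
((p3 ∧ p1) → not p1): 0.6 > 0, so result = 0
(((p1 → (p3 ∧ (p3 → p1))) → p3) ∧ ((p3 ∧ p1) → not p1)) = min(1, 0) = 0
not (((p1 → (p3 ∧ (p3 → p1))) → p3) ∧ ((p3 ∧ p1) → not p1)): Gödel ¬ of 0 = 1 (operand is 0)
not p3: Gödel ¬ of 0.6 = 0 (operand ≠ 0)
(not (((p1 → (p3 ∧ (p3 → p1))) → p3) ∧ ((p3 ∧ p1) → not p1)) ∨ not p3) = max(1, 0) = 1
((p3 → (p1 ∧ p2)) ∨ (not (((p1 → (p3 ∧ (p3 → p1))) → p3) ∧ ((p3 ∧ p1) → not p1)) ∨ not p3)) = max(0.58, 1) = 1
(p1 → p2): 0.93 > 0.58, so result = 0.58
(((p3 → (p1 ∧ p2)) ∨ (not (((p1 → (p3 ∧ (p3 → p1))) → p3) ∧ ((p3 ∧ p1) → not p1)) ∨ not p3)) ∧ (p1 → p2)) = min(1, 0.58) = 0.58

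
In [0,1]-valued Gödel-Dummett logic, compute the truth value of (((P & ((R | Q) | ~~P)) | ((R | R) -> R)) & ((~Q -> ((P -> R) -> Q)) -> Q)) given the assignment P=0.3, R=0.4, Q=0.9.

(R | Q) = max(0.4, 0.9) = 0.9
~P: Gödel ¬ of 0.3 = 0 (operand ≠ 0)
~~P: Gödel ¬ of 0 = 1 (operand is 0)
((R | Q) | ~~P) = max(0.9, 1) = 1
(P & ((R | Q) | ~~P)) = min(0.3, 1) = 0.3
(R | R) = max(0.4, 0.4) = 0.4
((R | R) -> R): 0.4 ≤ 0.4, so result = 1
((P & ((R | Q) | ~~P)) | ((R | R) -> R)) = max(0.3, 1) = 1
~Q: Gödel ¬ of 0.9 = 0 (operand ≠ 0)
(P -> R): 0.3 ≤ 0.4, so result = 1
((P -> R) -> Q): 1 > 0.9, so result = 0.9
(~Q -> ((P -> R) -> Q)): 0 ≤ 0.9, so result = 1
((~Q -> ((P -> R) -> Q)) -> Q): 1 > 0.9, so result = 0.9
(((P & ((R | Q) | ~~P)) | ((R | R) -> R)) & ((~Q -> ((P -> R) -> Q)) -> Q)) = min(1, 0.9) = 0.9

0.90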